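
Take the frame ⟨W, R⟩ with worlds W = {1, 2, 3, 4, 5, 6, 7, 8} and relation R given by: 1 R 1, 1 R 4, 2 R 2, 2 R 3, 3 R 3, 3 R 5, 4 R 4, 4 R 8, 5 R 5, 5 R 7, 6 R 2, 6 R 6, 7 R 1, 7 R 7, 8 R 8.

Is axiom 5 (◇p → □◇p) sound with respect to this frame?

The schema 5 characterises exactly the Euclidean frames.
Euclidean: no — 1 R 4 and 1 R 1, but not 4 R 1.

No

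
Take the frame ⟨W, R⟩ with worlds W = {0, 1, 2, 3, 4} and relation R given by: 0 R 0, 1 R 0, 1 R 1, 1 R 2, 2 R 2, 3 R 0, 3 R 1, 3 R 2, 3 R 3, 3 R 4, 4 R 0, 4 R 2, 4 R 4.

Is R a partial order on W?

Reflexive: yes — every world is R-related to itself.
Transitive: yes — every two-step R-path is closed by a direct edge.
Antisymmetric: yes — no distinct pair is related both ways.
So R is a partial order.

Yes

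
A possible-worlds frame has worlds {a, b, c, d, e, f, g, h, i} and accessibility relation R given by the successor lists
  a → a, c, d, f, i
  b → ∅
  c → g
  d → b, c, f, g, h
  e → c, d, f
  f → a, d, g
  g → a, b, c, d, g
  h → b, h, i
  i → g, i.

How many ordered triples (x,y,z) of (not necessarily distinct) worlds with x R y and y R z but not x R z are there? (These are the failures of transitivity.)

Enumerating: (a,c,g), (a,d,b), (a,d,g), (a,d,h), (a,f,g), (a,i,g), (c,g,a), (c,g,b), (c,g,c), (c,g,d), (d,f,a), (d,f,d), … and 27 more.
Total: 39.

39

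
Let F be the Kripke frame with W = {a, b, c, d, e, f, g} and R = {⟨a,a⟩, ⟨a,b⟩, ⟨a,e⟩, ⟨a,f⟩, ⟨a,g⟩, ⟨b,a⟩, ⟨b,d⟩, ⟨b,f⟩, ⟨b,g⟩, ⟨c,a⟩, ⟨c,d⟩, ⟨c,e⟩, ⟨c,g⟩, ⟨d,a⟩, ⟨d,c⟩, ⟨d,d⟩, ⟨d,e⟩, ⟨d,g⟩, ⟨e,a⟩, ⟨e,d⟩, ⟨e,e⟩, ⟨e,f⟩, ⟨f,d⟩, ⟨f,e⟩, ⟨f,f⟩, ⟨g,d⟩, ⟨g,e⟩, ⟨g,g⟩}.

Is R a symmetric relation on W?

Symmetric: no — a R f but not f R a.

No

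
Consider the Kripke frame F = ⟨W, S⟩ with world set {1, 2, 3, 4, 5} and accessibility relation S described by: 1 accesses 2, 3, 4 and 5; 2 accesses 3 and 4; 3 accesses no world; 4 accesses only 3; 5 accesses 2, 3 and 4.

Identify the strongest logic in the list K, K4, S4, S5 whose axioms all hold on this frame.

Transitive (axiom 4): yes — every two-step S-path is closed by a direct edge.
Reflexive (axiom T): no — 1 is not related to itself.
Euclidean (axiom 5): no — 1 S 2 and 1 S 5, but not 2 S 5.
So F validates K, K4; S4 would additionally require S to be reflexive. The strongest is K4.

K4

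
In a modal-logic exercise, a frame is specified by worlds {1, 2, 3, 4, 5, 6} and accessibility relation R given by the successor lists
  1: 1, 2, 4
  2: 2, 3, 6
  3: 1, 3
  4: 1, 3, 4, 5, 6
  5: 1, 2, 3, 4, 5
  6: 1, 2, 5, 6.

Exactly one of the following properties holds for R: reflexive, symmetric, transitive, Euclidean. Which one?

Reflexive: yes — every world is R-related to itself.
Symmetric: no — 1 R 2 but not 2 R 1.
Transitive: no — 1 R 2 and 2 R 3, but not 1 R 3.
Euclidean: no — 1 R 2 and 1 R 4, but not 2 R 4.
Only reflexive holds.

reflexive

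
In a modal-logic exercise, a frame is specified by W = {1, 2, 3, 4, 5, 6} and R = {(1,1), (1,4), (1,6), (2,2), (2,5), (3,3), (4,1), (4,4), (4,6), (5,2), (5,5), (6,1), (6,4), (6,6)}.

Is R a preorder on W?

Yes

Reflexive: yes — every world is R-related to itself.
Transitive: yes — every two-step R-path is closed by a direct edge.
So R is a preorder.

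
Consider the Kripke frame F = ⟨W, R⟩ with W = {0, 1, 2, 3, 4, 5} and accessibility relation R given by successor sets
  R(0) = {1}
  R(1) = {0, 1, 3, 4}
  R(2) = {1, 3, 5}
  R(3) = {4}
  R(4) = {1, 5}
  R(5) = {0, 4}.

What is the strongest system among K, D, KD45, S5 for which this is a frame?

Serial (axiom D): yes — every world has a successor (e.g. 0 R 1).
Euclidean (axiom 5): no — 1 R 0 and 1 R 3, but not 0 R 3.
Transitive (axiom 4): no — 0 R 1 and 1 R 3, but not 0 R 3.
Reflexive (axiom T): no — 0 is not related to itself.
So F validates K, D; KD45 would additionally require R to be Euclidean and transitive. The strongest is D.

D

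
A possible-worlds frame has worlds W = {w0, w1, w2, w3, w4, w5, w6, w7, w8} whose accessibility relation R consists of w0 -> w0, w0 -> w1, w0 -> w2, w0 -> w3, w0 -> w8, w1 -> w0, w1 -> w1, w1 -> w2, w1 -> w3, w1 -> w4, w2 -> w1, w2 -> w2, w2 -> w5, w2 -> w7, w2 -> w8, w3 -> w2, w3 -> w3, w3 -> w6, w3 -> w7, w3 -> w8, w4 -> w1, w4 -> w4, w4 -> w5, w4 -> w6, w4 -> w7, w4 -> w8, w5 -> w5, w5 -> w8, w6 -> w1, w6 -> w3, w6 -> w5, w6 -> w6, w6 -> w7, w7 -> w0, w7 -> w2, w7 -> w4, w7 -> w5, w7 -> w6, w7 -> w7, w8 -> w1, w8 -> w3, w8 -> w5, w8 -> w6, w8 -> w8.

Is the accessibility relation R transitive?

Transitive: no — w0 R w1 and w1 R w4, but not w0 R w4.

No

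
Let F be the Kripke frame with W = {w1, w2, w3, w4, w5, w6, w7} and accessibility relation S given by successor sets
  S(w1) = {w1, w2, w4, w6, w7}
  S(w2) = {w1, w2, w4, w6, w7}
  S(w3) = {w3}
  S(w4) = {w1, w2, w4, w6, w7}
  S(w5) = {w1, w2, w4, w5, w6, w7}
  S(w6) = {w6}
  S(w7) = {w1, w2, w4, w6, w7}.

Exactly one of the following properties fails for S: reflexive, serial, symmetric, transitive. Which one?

Reflexive: yes — every world is S-related to itself.
Serial: yes — every world has a successor (e.g. w1 S w1).
Symmetric: no — w1 S w6 but not w6 S w1.
Transitive: yes — every two-step S-path is closed by a direct edge.
Only symmetric fails.

symmetric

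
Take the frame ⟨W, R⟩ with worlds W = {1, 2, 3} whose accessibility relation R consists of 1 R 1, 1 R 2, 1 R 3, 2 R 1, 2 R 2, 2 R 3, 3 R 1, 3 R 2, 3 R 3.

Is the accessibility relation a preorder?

Reflexive: yes — every world is R-related to itself.
Transitive: yes — every two-step R-path is closed by a direct edge.
So R is a preorder.

Yes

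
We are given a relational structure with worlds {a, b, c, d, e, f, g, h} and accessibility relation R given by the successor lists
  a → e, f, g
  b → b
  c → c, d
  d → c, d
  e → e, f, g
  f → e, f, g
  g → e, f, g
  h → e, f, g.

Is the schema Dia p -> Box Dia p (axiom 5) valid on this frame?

Yes

By correspondence theory, 5 is valid on a frame iff R is Euclidean.
Euclidean: yes — any two successors of a common world are R-related.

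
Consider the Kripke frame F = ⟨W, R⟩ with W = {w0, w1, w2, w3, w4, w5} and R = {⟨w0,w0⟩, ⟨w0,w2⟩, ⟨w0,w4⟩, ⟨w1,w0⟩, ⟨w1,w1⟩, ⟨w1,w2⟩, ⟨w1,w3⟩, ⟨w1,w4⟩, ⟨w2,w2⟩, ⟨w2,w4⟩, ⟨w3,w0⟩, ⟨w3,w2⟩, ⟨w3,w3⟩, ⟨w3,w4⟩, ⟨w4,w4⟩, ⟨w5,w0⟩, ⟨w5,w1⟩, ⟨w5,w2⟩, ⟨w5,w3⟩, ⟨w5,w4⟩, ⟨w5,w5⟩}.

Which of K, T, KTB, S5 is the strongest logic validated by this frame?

T

Reflexive (axiom T): yes — every world is R-related to itself.
Symmetric (axiom B): no — w0 R w2 but not w2 R w0.
Euclidean (axiom 5): no — w0 R w4 and w0 R w2, but not w4 R w2.
So F validates K, T; KTB would additionally require R to be symmetric. The strongest is T.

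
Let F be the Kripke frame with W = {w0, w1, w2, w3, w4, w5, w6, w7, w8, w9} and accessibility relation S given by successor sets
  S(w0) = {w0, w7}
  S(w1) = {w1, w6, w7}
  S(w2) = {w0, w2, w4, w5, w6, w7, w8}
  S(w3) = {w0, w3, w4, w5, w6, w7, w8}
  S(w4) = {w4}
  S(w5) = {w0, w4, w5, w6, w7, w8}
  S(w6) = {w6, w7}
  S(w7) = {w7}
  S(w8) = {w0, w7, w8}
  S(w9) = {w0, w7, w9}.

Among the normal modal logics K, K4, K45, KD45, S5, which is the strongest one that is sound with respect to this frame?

Transitive (axiom 4): yes — every two-step S-path is closed by a direct edge.
Euclidean (axiom 5): no — w1 S w7 and w1 S w6, but not w7 S w6.
Serial (axiom D): yes — every world has a successor (e.g. w0 S w0).
Reflexive (axiom T): yes — every world is S-related to itself.
So F validates K, K4; K45 would additionally require S to be Euclidean. The strongest is K4.

K4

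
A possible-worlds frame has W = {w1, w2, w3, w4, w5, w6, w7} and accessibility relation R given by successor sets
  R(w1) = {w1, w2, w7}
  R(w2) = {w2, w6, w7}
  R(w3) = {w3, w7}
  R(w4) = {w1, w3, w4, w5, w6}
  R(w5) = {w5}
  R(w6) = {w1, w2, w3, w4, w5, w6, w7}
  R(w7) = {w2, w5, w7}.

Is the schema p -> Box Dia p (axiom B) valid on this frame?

No

Axiom B corresponds to the accessibility relation being symmetric.
Symmetric: no — w1 R w2 but not w2 R w1.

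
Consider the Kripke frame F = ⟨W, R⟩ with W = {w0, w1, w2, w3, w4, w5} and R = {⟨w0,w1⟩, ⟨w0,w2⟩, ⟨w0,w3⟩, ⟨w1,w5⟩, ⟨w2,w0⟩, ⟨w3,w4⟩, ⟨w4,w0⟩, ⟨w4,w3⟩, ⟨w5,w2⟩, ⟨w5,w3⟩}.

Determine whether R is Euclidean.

No

Euclidean: no — w0 R w1 and w0 R w2, but not w1 R w2.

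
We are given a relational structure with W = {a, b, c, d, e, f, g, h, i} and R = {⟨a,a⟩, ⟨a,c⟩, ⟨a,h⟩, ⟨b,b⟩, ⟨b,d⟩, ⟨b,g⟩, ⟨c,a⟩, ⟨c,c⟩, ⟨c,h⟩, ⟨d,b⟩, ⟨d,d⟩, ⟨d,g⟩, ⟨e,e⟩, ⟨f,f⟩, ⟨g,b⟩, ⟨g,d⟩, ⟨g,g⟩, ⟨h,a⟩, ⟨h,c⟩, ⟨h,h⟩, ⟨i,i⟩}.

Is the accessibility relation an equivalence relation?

Yes

Reflexive: yes — every world is R-related to itself.
Symmetric: yes — every pair in R has its reverse in R.
Transitive: yes — every two-step R-path is closed by a direct edge.
So R is an equivalence relation.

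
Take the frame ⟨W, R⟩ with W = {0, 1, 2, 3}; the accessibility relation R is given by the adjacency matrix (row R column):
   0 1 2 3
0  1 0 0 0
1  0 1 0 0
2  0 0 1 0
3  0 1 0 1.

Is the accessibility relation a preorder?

Reflexive: yes — every world is R-related to itself.
Transitive: yes — every two-step R-path is closed by a direct edge.
So R is a preorder.

Yes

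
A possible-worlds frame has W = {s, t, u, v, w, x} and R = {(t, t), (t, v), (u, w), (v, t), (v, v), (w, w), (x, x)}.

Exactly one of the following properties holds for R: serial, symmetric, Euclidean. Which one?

Euclidean

Serial: no — s has no R-successor.
Symmetric: no — u R w but not w R u.
Euclidean: yes — any two successors of a common world are R-related.
Only Euclidean holds.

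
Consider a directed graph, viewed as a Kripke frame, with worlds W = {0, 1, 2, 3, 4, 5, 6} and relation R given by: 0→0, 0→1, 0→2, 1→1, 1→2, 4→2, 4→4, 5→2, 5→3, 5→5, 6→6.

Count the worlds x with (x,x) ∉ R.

Enumerating: 2, 3.

2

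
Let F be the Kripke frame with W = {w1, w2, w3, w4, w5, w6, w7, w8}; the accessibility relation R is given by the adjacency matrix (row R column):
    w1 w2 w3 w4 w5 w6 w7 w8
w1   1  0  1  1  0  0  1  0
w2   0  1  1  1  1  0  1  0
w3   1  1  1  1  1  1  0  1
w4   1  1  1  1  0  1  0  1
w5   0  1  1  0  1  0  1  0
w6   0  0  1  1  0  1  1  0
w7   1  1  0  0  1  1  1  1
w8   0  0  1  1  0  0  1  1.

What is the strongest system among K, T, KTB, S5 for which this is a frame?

Reflexive (axiom T): yes — every world is R-related to itself.
Symmetric (axiom B): yes — every pair in R has its reverse in R.
Euclidean (axiom 5): no — w1 R w3 and w1 R w7, but not w3 R w7.
So F validates K, T, KTB; S5 would additionally require R to be Euclidean. The strongest is KTB.

KTB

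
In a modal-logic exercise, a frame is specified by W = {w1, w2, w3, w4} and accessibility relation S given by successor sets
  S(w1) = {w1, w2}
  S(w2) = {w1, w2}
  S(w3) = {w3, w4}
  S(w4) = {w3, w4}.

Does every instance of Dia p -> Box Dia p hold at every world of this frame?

Yes

The schema 5 characterises exactly the Euclidean frames.
Euclidean: yes — any two successors of a common world are S-related.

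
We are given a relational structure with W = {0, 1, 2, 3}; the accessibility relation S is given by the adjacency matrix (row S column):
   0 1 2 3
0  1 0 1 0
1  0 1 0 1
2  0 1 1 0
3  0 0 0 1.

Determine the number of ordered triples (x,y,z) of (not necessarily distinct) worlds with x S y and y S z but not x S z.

2

Enumerating: (0,2,1), (2,1,3).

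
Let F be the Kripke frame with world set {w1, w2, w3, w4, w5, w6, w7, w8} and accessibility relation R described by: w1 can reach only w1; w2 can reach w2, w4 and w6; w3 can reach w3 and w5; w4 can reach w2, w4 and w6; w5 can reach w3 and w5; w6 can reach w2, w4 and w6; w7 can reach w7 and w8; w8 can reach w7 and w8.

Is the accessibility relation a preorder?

Reflexive: yes — every world is R-related to itself.
Transitive: yes — every two-step R-path is closed by a direct edge.
So R is a preorder.

Yes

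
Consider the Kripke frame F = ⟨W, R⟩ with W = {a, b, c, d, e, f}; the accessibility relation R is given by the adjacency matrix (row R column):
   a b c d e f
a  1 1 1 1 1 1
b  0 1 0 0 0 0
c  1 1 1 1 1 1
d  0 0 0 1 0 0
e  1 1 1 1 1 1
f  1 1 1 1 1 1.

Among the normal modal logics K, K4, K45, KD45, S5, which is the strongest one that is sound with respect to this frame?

Transitive (axiom 4): yes — every two-step R-path is closed by a direct edge.
Euclidean (axiom 5): no — a R b and a R c, but not b R c.
Serial (axiom D): yes — every world has a successor (e.g. a R a).
Reflexive (axiom T): yes — every world is R-related to itself.
So F validates K, K4; K45 would additionally require R to be Euclidean. The strongest is K4.

K4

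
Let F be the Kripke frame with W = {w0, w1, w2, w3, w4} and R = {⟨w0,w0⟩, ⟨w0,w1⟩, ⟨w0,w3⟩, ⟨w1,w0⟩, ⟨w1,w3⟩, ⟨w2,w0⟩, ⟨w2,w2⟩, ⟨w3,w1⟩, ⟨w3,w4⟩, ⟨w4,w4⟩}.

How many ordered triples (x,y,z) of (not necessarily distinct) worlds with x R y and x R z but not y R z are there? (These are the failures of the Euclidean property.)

9

Enumerating: (w0,w1,w1), (w0,w3,w0), (w0,w3,w3), (w1,w3,w0), (w1,w3,w3), (w2,w0,w2), (w3,w1,w1), (w3,w1,w4), (w3,w4,w1).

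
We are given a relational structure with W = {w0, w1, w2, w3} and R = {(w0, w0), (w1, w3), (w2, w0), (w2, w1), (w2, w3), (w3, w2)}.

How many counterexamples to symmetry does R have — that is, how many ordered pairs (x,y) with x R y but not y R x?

Enumerating: (w1,w3), (w2,w0), (w2,w1).

3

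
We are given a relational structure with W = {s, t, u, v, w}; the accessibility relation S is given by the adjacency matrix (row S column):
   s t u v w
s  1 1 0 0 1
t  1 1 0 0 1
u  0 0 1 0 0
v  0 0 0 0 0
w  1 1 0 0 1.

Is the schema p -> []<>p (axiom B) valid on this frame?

Yes

By correspondence theory, B is valid on a frame iff S is symmetric.
Symmetric: yes — every pair in S has its reverse in S.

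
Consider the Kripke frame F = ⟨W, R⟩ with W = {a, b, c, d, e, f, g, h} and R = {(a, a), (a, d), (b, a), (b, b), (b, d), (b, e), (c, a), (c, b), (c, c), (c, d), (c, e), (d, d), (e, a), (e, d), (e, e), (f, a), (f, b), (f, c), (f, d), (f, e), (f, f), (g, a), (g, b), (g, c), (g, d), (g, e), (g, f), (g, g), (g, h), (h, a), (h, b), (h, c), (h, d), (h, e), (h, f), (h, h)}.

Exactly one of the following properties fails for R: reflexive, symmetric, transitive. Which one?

symmetric

Reflexive: yes — every world is R-related to itself.
Symmetric: no — a R d but not d R a.
Transitive: yes — every two-step R-path is closed by a direct edge.
Only symmetric fails.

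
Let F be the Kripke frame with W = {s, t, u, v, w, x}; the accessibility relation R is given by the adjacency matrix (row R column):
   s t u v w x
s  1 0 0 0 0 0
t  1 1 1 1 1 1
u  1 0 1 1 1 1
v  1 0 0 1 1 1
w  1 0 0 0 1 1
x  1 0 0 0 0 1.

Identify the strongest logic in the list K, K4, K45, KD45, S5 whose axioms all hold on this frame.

K4

Transitive (axiom 4): yes — every two-step R-path is closed by a direct edge.
Euclidean (axiom 5): no — t R s and t R u, but not s R u.
Serial (axiom D): yes — every world has a successor (e.g. s R s).
Reflexive (axiom T): yes — every world is R-related to itself.
So F validates K, K4; K45 would additionally require R to be Euclidean. The strongest is K4.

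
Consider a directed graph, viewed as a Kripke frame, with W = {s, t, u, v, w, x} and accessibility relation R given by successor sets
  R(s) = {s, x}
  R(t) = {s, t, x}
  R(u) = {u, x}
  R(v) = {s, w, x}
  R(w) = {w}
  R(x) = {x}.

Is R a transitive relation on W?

Transitive: yes — every two-step R-path is closed by a direct edge.

Yes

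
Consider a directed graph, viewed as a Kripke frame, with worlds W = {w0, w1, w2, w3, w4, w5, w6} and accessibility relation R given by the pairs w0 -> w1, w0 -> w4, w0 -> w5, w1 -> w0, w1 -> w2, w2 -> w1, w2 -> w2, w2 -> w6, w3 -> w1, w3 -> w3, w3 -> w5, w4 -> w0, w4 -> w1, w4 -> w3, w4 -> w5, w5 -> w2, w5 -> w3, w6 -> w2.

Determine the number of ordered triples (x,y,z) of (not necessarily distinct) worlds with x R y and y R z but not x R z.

24

Enumerating: (w0,w1,w0), (w0,w1,w2), (w0,w4,w0), (w0,w4,w3), (w0,w5,w2), (w0,w5,w3), (w1,w0,w1), (w1,w0,w4), (w1,w0,w5), (w1,w2,w1), (w1,w2,w6), (w2,w1,w0), … and 12 more.
Total: 24.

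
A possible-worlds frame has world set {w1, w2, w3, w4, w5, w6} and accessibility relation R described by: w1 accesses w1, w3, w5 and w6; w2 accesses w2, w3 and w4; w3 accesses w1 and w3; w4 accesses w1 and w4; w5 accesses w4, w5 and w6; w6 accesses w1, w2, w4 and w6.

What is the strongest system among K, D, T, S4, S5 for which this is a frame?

Serial (axiom D): yes — every world has a successor (e.g. w1 R w1).
Reflexive (axiom T): yes — every world is R-related to itself.
Transitive (axiom 4): no — w1 R w5 and w5 R w4, but not w1 R w4.
Euclidean (axiom 5): no — w1 R w3 and w1 R w5, but not w3 R w5.
So F validates K, D, T; S4 would additionally require R to be transitive. The strongest is T.

T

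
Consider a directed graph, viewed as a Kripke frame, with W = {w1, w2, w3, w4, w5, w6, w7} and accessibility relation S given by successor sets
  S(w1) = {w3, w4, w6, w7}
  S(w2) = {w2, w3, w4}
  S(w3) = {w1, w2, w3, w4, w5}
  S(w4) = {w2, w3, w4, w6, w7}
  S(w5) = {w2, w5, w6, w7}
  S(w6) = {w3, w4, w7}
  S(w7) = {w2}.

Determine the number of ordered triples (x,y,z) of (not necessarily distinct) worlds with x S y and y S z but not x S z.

Enumerating: (w1,w3,w1), (w1,w3,w2), (w1,w3,w5), (w1,w4,w2), (w1,w7,w2), (w2,w3,w1), (w2,w3,w5), (w2,w4,w6), (w2,w4,w7), (w3,w1,w6), (w3,w1,w7), (w3,w4,w6), … and 17 more.
Total: 29.

29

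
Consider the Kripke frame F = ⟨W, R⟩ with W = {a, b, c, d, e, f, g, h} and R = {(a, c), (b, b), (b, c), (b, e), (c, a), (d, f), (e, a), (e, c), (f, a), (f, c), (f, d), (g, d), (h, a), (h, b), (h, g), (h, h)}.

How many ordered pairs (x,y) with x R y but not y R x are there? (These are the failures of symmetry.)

Enumerating: (b,c), (b,e), (e,a), (e,c), (f,a), (f,c), (g,d), (h,a), (h,b), (h,g).

10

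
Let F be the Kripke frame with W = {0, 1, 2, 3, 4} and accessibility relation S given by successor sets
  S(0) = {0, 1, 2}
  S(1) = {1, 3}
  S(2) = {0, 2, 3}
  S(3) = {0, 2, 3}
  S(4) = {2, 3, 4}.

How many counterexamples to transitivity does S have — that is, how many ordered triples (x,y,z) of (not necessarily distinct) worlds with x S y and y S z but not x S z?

Enumerating: (0,1,3), (0,2,3), (1,3,0), (1,3,2), (2,0,1), (3,0,1), (4,2,0), (4,3,0).

8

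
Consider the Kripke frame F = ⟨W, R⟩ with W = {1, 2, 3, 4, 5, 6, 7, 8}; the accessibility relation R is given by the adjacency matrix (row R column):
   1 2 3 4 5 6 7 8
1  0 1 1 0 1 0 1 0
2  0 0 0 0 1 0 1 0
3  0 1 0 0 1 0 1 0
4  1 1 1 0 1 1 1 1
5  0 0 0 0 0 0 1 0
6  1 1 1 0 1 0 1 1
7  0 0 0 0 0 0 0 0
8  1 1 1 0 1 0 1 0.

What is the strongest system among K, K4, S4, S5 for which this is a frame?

K4

Transitive (axiom 4): yes — every two-step R-path is closed by a direct edge.
Reflexive (axiom T): no — 1 is not related to itself.
Euclidean (axiom 5): no — 1 R 2 and 1 R 3, but not 2 R 3.
So F validates K, K4; S4 would additionally require R to be reflexive. The strongest is K4.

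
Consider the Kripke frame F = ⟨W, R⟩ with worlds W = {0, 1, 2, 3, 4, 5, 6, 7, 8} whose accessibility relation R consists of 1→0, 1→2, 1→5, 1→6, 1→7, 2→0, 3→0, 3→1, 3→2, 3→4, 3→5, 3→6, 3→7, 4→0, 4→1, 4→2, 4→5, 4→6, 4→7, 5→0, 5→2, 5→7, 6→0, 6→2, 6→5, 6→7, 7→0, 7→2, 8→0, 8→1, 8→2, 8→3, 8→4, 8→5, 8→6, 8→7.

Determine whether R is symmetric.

No

Symmetric: no — 1 R 0 but not 0 R 1.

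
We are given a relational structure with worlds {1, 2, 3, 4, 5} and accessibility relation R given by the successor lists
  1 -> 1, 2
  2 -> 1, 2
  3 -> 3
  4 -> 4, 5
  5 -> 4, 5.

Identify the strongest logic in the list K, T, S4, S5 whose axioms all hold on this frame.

S5

Reflexive (axiom T): yes — every world is R-related to itself.
Transitive (axiom 4): yes — every two-step R-path is closed by a direct edge.
Euclidean (axiom 5): yes — any two successors of a common world are R-related.
So F validates K, T, S4, S5. The strongest is S5.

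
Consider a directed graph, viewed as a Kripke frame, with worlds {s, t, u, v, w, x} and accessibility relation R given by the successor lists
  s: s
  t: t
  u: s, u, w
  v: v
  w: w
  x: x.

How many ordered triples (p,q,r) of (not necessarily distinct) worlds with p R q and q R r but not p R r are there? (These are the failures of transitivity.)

0

R is transitive; there are no such tuples.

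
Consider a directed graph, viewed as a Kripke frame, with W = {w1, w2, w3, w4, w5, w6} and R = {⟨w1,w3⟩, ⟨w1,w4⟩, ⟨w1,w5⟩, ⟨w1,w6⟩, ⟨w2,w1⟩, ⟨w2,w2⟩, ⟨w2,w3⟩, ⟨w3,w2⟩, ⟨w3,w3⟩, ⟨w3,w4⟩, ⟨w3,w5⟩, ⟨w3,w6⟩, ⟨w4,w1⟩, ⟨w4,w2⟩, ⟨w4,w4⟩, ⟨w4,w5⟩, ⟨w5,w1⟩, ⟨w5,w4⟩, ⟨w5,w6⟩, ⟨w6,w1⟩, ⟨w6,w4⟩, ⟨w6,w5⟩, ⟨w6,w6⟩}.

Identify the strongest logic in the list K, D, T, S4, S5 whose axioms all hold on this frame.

Serial (axiom D): yes — every world has a successor (e.g. w1 R w3).
Reflexive (axiom T): no — w1 is not related to itself.
Transitive (axiom 4): no — w1 R w3 and w3 R w2, but not w1 R w2.
Euclidean (axiom 5): no — w1 R w4 and w1 R w3, but not w4 R w3.
So F validates K, D; T would additionally require R to be reflexive. The strongest is D.

D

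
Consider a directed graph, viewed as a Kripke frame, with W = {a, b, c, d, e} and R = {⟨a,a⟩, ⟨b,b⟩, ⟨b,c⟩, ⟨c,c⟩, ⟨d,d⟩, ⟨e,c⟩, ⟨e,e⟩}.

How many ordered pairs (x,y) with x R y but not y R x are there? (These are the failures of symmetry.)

Enumerating: (b,c), (e,c).

2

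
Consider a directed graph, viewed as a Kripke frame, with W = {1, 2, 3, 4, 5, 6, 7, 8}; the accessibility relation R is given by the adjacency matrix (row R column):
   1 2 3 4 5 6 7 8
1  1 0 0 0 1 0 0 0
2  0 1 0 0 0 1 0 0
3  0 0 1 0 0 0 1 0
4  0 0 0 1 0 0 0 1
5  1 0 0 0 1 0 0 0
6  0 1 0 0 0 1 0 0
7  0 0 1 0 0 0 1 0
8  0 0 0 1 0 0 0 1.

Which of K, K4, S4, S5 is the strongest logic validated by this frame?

S5

Transitive (axiom 4): yes — every two-step R-path is closed by a direct edge.
Reflexive (axiom T): yes — every world is R-related to itself.
Euclidean (axiom 5): yes — any two successors of a common world are R-related.
So F validates K, K4, S4, S5. The strongest is S5.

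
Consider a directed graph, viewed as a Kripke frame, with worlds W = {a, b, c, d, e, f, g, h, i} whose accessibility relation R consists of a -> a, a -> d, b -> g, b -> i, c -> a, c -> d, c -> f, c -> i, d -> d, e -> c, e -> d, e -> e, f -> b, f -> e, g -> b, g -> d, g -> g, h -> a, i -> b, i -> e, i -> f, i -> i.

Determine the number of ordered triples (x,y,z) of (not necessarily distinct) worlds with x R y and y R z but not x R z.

Enumerating: (b,g,b), (b,g,d), (b,i,b), (b,i,e), (b,i,f), (c,f,b), (c,f,e), (c,i,b), (c,i,e), (e,c,a), (e,c,f), (e,c,i), … and 9 more.
Total: 21.

21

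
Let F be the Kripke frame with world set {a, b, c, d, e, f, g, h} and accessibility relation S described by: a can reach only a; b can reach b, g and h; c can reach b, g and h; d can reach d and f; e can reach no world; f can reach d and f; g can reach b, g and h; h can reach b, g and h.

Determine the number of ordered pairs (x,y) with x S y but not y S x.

Enumerating: (c,b), (c,g), (c,h).

3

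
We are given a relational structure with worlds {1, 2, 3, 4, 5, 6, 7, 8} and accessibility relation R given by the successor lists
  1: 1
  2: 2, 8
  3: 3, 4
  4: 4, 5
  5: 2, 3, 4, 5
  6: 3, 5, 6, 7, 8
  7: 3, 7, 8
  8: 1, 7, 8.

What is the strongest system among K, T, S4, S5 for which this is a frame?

Reflexive (axiom T): yes — every world is R-related to itself.
Transitive (axiom 4): no — 2 R 8 and 8 R 1, but not 2 R 1.
Euclidean (axiom 5): no — 5 R 2 and 5 R 3, but not 2 R 3.
So F validates K, T; S4 would additionally require R to be transitive. The strongest is T.

T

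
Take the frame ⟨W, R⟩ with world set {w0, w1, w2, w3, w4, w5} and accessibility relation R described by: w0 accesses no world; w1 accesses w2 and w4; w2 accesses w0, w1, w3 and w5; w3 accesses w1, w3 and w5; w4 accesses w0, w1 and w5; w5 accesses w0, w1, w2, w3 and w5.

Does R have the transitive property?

No

Transitive: no — w1 R w2 and w2 R w0, but not w1 R w0.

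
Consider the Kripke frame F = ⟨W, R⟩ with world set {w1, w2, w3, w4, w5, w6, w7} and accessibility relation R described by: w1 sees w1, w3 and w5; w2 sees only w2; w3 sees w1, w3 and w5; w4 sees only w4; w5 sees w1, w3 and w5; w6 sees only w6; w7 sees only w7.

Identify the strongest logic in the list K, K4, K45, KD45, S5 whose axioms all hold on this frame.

Transitive (axiom 4): yes — every two-step R-path is closed by a direct edge.
Euclidean (axiom 5): yes — any two successors of a common world are R-related.
Serial (axiom D): yes — every world has a successor (e.g. w1 R w1).
Reflexive (axiom T): yes — every world is R-related to itself.
So F validates K, K4, K45, KD45, S5. The strongest is S5.

S5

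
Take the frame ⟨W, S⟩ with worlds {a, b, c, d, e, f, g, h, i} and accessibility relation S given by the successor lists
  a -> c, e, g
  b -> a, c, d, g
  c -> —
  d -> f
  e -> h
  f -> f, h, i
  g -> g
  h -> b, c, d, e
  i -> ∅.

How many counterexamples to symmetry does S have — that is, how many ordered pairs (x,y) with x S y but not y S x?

Enumerating: (a,c), (a,e), (a,g), (b,a), (b,c), (b,d), (b,g), (d,f), (f,h), (f,i), (h,b), (h,c), (h,d).

13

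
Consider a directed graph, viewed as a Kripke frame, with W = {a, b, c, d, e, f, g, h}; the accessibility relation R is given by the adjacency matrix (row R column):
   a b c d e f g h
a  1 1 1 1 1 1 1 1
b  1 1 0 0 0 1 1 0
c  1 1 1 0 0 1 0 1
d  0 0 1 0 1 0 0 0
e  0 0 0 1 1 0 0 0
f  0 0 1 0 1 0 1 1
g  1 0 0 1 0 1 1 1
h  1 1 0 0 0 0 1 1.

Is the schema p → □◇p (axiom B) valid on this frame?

No

The schema B characterises exactly the symmetric frames.
Symmetric: no — a R d but not d R a.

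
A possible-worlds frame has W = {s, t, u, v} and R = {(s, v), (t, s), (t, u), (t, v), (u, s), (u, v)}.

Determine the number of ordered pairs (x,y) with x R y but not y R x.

Enumerating: (s,v), (t,s), (t,u), (t,v), (u,s), (u,v).

6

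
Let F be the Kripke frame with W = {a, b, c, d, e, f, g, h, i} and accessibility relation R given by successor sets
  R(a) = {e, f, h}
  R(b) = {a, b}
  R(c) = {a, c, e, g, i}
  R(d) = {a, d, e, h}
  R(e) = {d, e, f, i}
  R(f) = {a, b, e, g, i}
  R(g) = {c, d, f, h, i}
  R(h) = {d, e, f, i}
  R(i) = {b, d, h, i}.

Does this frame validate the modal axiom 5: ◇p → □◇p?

No

The schema 5 characterises exactly the Euclidean frames.
Euclidean: no — a R e and a R h, but not e R h.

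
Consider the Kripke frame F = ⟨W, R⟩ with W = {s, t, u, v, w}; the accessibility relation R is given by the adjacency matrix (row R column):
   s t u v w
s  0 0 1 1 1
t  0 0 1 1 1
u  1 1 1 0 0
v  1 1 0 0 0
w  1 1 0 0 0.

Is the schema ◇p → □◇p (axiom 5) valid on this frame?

No

Axiom 5 corresponds to the accessibility relation being Euclidean.
Euclidean: no — s R u and s R v, but not u R v.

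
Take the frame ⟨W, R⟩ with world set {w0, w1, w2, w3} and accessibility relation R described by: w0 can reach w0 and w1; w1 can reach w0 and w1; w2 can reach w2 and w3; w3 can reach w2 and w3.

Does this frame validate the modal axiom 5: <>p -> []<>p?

The schema 5 characterises exactly the Euclidean frames.
Euclidean: yes — any two successors of a common world are R-related.

Yes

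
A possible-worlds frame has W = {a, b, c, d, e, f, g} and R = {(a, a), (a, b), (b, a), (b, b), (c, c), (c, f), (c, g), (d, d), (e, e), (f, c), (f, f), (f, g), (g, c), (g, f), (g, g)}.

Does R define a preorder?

Reflexive: yes — every world is R-related to itself.
Transitive: yes — every two-step R-path is closed by a direct edge.
So R is a preorder.

Yes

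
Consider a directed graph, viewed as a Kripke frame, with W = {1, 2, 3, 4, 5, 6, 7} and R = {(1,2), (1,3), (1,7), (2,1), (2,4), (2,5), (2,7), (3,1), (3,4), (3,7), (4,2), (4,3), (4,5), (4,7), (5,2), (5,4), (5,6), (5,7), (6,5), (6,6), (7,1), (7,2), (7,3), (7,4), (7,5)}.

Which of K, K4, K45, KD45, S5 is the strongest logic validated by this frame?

K

Transitive (axiom 4): no — 1 R 2 and 2 R 4, but not 1 R 4.
Euclidean (axiom 5): no — 1 R 2 and 1 R 3, but not 2 R 3.
Serial (axiom D): yes — every world has a successor (e.g. 1 R 2).
Reflexive (axiom T): no — 1 is not related to itself.
So F validates K; K4 would additionally require R to be transitive. The strongest is K.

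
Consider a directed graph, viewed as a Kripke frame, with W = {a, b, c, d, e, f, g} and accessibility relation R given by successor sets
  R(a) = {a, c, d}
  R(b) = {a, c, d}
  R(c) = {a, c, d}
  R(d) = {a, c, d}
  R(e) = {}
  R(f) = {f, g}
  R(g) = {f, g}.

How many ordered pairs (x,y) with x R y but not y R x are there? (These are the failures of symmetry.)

3

Enumerating: (b,a), (b,c), (b,d).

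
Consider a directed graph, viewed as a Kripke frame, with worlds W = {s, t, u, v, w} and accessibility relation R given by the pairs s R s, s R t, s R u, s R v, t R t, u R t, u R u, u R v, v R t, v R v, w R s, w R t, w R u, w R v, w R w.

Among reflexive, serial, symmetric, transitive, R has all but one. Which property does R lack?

symmetric

Reflexive: yes — every world is R-related to itself.
Serial: yes — every world has a successor (e.g. s R s).
Symmetric: no — s R t but not t R s.
Transitive: yes — every two-step R-path is closed by a direct edge.
Only symmetric fails.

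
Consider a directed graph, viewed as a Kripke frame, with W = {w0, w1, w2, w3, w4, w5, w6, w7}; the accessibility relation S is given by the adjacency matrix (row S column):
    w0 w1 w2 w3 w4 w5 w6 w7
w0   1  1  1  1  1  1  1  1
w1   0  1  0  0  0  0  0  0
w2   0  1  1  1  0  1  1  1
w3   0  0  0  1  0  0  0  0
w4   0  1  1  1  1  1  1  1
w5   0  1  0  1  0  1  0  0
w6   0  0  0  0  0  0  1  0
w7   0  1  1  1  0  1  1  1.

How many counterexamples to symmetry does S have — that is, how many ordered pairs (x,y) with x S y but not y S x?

Enumerating: (w0,w1), (w0,w2), (w0,w3), (w0,w4), (w0,w5), (w0,w6), (w0,w7), (w2,w1), (w2,w3), (w2,w5), (w2,w6), (w4,w1), … and 11 more.
Total: 23.

23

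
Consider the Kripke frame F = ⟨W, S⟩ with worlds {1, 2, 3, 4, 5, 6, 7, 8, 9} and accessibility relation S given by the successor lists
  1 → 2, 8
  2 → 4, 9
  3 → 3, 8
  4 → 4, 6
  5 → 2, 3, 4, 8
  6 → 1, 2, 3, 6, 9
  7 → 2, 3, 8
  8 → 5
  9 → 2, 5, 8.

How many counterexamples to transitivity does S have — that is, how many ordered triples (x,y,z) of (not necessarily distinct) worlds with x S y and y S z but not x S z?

31

Enumerating: (1,2,4), (1,2,9), (1,8,5), (2,4,6), (2,9,2), (2,9,5), (2,9,8), (3,8,5), (4,6,1), (4,6,2), (4,6,3), (4,6,9), … and 19 more.
Total: 31.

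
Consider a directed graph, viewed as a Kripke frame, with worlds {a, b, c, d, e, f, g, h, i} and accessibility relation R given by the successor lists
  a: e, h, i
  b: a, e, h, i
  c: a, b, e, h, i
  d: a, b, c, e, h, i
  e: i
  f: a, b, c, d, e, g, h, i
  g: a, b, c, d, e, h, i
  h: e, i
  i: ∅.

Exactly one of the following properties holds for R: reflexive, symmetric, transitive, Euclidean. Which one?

transitive

Reflexive: no — a is not related to itself.
Symmetric: no — a R e but not e R a.
Transitive: yes — every two-step R-path is closed by a direct edge.
Euclidean: no — a R e and a R h, but not e R h.
Only transitive holds.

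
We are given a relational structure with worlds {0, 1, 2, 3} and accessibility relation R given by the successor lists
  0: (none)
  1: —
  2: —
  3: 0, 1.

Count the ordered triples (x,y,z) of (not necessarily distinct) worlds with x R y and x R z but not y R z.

Enumerating: (3,0,0), (3,0,1), (3,1,0), (3,1,1).

4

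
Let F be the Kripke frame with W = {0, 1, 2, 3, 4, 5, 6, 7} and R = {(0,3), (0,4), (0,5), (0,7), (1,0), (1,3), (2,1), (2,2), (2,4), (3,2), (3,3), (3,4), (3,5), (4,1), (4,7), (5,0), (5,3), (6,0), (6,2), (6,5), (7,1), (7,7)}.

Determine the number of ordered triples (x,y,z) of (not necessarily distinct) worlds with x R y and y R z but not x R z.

Enumerating: (0,3,2), (0,4,1), (0,5,0), (0,7,1), (1,0,4), (1,0,5), (1,0,7), (1,3,2), (1,3,4), (1,3,5), (2,1,0), (2,1,3), … and 21 more.
Total: 33.

33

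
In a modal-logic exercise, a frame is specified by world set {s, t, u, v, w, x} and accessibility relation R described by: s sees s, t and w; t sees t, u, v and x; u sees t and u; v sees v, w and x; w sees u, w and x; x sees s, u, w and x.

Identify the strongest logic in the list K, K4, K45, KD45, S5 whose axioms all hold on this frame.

Transitive (axiom 4): no — s R t and t R u, but not s R u.
Euclidean (axiom 5): no — s R t and s R w, but not t R w.
Serial (axiom D): yes — every world has a successor (e.g. s R s).
Reflexive (axiom T): yes — every world is R-related to itself.
So F validates K; K4 would additionally require R to be transitive. The strongest is K.

K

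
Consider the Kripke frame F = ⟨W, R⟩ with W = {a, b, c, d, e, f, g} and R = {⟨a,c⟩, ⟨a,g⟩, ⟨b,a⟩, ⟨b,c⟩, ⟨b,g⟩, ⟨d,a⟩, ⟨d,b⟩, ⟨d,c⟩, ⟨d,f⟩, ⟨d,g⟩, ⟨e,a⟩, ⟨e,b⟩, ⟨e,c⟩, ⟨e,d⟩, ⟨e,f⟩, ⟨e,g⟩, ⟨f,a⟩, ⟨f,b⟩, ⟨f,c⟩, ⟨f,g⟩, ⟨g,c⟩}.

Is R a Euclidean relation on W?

No

Euclidean: no — a R c and a R g, but not c R g.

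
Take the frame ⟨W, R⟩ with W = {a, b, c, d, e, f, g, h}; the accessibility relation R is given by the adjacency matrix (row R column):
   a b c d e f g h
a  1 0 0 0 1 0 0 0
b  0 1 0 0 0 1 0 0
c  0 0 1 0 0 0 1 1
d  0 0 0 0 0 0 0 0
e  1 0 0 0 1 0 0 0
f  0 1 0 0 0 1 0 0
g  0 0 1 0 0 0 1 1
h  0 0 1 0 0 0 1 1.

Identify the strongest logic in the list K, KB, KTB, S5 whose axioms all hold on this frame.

Symmetric (axiom B): yes — every pair in R has its reverse in R.
Reflexive (axiom T): no — d is not related to itself.
Euclidean (axiom 5): yes — any two successors of a common world are R-related.
So F validates K, KB; KTB would additionally require R to be reflexive. The strongest is KB.

KB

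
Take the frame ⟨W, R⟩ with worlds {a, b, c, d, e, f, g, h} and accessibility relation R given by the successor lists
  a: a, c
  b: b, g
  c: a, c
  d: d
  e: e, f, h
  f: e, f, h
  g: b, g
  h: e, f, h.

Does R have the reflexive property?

Yes

Reflexive: yes — every world is R-related to itself.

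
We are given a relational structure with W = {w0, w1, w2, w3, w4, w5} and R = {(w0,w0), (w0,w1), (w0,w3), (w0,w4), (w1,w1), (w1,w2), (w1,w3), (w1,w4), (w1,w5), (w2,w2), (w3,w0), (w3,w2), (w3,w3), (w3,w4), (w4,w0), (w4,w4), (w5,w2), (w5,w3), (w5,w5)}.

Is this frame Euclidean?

Euclidean: no — w0 R w3 and w0 R w1, but not w3 R w1.

No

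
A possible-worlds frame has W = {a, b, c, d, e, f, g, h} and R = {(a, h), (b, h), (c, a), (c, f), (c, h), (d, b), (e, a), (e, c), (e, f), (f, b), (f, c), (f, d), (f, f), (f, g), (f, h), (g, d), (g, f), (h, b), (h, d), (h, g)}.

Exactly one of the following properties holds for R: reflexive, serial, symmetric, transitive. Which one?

Reflexive: no — a is not related to itself.
Serial: yes — every world has a successor (e.g. a R h).
Symmetric: no — a R h but not h R a.
Transitive: no — a R h and h R b, but not a R b.
Only serial holds.

serial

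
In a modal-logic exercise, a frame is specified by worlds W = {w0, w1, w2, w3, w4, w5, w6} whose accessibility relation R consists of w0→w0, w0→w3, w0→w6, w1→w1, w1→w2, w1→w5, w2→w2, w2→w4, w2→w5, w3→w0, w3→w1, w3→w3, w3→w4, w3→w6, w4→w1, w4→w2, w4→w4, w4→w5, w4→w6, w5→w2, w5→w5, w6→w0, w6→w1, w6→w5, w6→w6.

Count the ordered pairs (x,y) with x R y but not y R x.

10

Enumerating: (w1,w2), (w1,w5), (w3,w1), (w3,w4), (w3,w6), (w4,w1), (w4,w5), (w4,w6), (w6,w1), (w6,w5).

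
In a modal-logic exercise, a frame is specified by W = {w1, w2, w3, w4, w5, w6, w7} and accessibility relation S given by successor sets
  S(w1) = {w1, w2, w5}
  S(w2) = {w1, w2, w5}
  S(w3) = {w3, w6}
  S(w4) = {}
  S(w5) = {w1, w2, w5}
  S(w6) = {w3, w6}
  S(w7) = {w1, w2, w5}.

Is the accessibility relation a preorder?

Reflexive: no — w4 is not related to itself.
Transitive: yes — every two-step S-path is closed by a direct edge.
So S is not a preorder.

No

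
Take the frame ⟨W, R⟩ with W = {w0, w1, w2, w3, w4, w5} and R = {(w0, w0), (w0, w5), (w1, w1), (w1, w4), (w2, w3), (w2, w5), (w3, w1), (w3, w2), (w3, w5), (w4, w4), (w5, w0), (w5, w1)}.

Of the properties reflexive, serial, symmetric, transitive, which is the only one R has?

serial

Reflexive: no — w2 is not related to itself.
Serial: yes — every world has a successor (e.g. w0 R w0).
Symmetric: no — w1 R w4 but not w4 R w1.
Transitive: no — w0 R w5 and w5 R w1, but not w0 R w1.
Only serial holds.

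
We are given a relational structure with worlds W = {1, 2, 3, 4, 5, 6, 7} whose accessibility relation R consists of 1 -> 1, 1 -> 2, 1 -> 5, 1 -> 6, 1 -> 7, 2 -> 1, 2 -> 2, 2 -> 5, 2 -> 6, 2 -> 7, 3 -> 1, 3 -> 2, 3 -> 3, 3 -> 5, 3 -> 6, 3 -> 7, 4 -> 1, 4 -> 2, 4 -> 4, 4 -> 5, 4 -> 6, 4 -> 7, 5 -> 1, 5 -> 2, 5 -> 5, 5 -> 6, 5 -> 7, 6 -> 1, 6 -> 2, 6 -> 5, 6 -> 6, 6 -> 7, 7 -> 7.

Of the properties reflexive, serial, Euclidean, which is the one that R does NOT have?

Reflexive: yes — every world is R-related to itself.
Serial: yes — every world has a successor (e.g. 1 R 1).
Euclidean: no — 1 R 7 and 1 R 2, but not 7 R 2.
Only Euclidean fails.

Euclidean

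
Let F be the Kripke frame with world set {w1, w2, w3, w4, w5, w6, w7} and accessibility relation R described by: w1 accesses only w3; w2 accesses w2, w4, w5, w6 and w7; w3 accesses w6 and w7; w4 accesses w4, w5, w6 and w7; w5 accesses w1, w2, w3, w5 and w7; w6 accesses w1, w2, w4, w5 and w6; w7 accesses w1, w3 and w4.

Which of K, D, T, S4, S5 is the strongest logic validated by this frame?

D

Serial (axiom D): yes — every world has a successor (e.g. w1 R w3).
Reflexive (axiom T): no — w1 is not related to itself.
Transitive (axiom 4): no — w1 R w3 and w3 R w6, but not w1 R w6.
Euclidean (axiom 5): no — w2 R w5 and w2 R w4, but not w5 R w4.
So F validates K, D; T would additionally require R to be reflexive. The strongest is D.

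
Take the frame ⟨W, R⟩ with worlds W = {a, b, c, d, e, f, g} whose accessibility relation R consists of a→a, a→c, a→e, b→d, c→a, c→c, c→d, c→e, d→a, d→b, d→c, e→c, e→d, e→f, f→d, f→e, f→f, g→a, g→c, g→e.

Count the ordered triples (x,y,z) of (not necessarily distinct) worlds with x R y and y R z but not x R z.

24

Enumerating: (a,c,d), (a,e,d), (a,e,f), (b,d,a), (b,d,b), (b,d,c), (c,d,b), (c,e,f), (d,a,e), (d,b,d), (d,c,d), (d,c,e), … and 12 more.
Total: 24.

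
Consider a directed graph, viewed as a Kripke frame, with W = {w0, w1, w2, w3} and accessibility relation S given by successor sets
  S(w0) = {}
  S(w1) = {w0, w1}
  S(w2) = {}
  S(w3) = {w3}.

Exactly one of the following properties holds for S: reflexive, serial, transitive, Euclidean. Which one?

Reflexive: no — w0 is not related to itself.
Serial: no — w0 has no S-successor.
Transitive: yes — every two-step S-path is closed by a direct edge.
Euclidean: no — w1 S w0 and w1 S w0, but not w0 S w0.
Only transitive holds.

transitive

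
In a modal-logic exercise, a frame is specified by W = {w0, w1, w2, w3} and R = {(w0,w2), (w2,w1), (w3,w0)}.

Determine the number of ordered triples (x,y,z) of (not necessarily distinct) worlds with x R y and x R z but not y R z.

3

Enumerating: (w0,w2,w2), (w2,w1,w1), (w3,w0,w0).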